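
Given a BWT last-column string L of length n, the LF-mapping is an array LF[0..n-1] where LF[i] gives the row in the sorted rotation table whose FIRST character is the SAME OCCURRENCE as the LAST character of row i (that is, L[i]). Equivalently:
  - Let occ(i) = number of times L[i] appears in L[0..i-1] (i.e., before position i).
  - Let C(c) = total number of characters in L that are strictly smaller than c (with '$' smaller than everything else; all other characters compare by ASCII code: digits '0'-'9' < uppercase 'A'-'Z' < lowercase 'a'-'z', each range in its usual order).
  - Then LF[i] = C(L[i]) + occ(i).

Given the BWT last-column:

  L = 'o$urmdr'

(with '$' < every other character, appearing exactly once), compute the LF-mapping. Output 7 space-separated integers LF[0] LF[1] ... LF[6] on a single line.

Answer: 3 0 6 4 2 1 5

Derivation:
Char counts: '$':1, 'd':1, 'm':1, 'o':1, 'r':2, 'u':1
C (first-col start): C('$')=0, C('d')=1, C('m')=2, C('o')=3, C('r')=4, C('u')=6
L[0]='o': occ=0, LF[0]=C('o')+0=3+0=3
L[1]='$': occ=0, LF[1]=C('$')+0=0+0=0
L[2]='u': occ=0, LF[2]=C('u')+0=6+0=6
L[3]='r': occ=0, LF[3]=C('r')+0=4+0=4
L[4]='m': occ=0, LF[4]=C('m')+0=2+0=2
L[5]='d': occ=0, LF[5]=C('d')+0=1+0=1
L[6]='r': occ=1, LF[6]=C('r')+1=4+1=5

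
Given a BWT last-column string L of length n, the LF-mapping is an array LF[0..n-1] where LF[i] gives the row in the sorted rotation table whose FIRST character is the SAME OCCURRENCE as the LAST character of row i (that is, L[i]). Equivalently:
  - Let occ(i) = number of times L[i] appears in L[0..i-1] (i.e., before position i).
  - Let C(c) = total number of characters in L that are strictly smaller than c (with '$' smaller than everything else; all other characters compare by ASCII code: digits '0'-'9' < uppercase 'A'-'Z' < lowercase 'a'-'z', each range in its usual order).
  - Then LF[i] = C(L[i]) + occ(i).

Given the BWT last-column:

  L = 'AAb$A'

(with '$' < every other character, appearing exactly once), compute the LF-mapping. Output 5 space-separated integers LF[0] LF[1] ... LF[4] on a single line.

Answer: 1 2 4 0 3

Derivation:
Char counts: '$':1, 'A':3, 'b':1
C (first-col start): C('$')=0, C('A')=1, C('b')=4
L[0]='A': occ=0, LF[0]=C('A')+0=1+0=1
L[1]='A': occ=1, LF[1]=C('A')+1=1+1=2
L[2]='b': occ=0, LF[2]=C('b')+0=4+0=4
L[3]='$': occ=0, LF[3]=C('$')+0=0+0=0
L[4]='A': occ=2, LF[4]=C('A')+2=1+2=3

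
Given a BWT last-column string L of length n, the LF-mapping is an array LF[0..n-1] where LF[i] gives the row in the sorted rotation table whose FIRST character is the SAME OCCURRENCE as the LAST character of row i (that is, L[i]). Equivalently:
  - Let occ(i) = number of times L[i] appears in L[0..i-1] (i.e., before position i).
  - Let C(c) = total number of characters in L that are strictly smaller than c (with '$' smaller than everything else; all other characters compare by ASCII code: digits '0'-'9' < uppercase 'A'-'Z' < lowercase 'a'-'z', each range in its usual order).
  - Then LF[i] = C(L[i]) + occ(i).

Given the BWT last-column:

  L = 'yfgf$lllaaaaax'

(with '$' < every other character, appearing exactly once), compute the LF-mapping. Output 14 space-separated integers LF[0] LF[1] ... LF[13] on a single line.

Answer: 13 6 8 7 0 9 10 11 1 2 3 4 5 12

Derivation:
Char counts: '$':1, 'a':5, 'f':2, 'g':1, 'l':3, 'x':1, 'y':1
C (first-col start): C('$')=0, C('a')=1, C('f')=6, C('g')=8, C('l')=9, C('x')=12, C('y')=13
L[0]='y': occ=0, LF[0]=C('y')+0=13+0=13
L[1]='f': occ=0, LF[1]=C('f')+0=6+0=6
L[2]='g': occ=0, LF[2]=C('g')+0=8+0=8
L[3]='f': occ=1, LF[3]=C('f')+1=6+1=7
L[4]='$': occ=0, LF[4]=C('$')+0=0+0=0
L[5]='l': occ=0, LF[5]=C('l')+0=9+0=9
L[6]='l': occ=1, LF[6]=C('l')+1=9+1=10
L[7]='l': occ=2, LF[7]=C('l')+2=9+2=11
L[8]='a': occ=0, LF[8]=C('a')+0=1+0=1
L[9]='a': occ=1, LF[9]=C('a')+1=1+1=2
L[10]='a': occ=2, LF[10]=C('a')+2=1+2=3
L[11]='a': occ=3, LF[11]=C('a')+3=1+3=4
L[12]='a': occ=4, LF[12]=C('a')+4=1+4=5
L[13]='x': occ=0, LF[13]=C('x')+0=12+0=12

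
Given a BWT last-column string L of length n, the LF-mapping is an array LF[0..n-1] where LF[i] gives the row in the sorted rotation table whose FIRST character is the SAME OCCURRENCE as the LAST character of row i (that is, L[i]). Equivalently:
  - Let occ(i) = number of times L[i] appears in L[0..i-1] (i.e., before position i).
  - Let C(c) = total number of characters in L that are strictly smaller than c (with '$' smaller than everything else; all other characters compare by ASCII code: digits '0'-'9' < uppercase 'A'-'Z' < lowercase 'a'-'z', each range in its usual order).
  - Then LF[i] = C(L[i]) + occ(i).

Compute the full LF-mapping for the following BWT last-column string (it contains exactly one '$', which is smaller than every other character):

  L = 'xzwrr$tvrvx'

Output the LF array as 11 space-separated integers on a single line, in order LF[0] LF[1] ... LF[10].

Answer: 8 10 7 1 2 0 4 5 3 6 9

Derivation:
Char counts: '$':1, 'r':3, 't':1, 'v':2, 'w':1, 'x':2, 'z':1
C (first-col start): C('$')=0, C('r')=1, C('t')=4, C('v')=5, C('w')=7, C('x')=8, C('z')=10
L[0]='x': occ=0, LF[0]=C('x')+0=8+0=8
L[1]='z': occ=0, LF[1]=C('z')+0=10+0=10
L[2]='w': occ=0, LF[2]=C('w')+0=7+0=7
L[3]='r': occ=0, LF[3]=C('r')+0=1+0=1
L[4]='r': occ=1, LF[4]=C('r')+1=1+1=2
L[5]='$': occ=0, LF[5]=C('$')+0=0+0=0
L[6]='t': occ=0, LF[6]=C('t')+0=4+0=4
L[7]='v': occ=0, LF[7]=C('v')+0=5+0=5
L[8]='r': occ=2, LF[8]=C('r')+2=1+2=3
L[9]='v': occ=1, LF[9]=C('v')+1=5+1=6
L[10]='x': occ=1, LF[10]=C('x')+1=8+1=9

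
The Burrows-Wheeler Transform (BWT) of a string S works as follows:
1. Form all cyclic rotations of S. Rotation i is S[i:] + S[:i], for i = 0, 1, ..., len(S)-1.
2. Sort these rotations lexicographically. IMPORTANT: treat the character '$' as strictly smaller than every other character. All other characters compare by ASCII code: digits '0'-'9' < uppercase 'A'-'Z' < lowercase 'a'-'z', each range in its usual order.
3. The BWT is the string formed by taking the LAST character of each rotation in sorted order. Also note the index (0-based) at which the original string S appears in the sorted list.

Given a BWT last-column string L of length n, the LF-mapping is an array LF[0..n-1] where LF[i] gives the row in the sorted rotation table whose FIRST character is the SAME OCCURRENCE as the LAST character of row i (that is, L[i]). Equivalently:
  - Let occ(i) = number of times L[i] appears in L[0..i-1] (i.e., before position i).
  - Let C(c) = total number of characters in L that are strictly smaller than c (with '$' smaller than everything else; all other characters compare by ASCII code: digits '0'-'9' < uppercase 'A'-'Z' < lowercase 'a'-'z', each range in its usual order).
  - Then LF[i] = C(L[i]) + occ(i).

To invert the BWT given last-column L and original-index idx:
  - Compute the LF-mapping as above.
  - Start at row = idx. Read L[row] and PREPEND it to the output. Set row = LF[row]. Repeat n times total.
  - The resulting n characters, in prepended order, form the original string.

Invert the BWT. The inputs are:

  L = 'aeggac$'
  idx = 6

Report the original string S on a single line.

Answer: gcgaea$

Derivation:
LF mapping: 1 4 5 6 2 3 0
Walk LF starting at row 6, prepending L[row]:
  step 1: row=6, L[6]='$', prepend. Next row=LF[6]=0
  step 2: row=0, L[0]='a', prepend. Next row=LF[0]=1
  step 3: row=1, L[1]='e', prepend. Next row=LF[1]=4
  step 4: row=4, L[4]='a', prepend. Next row=LF[4]=2
  step 5: row=2, L[2]='g', prepend. Next row=LF[2]=5
  step 6: row=5, L[5]='c', prepend. Next row=LF[5]=3
  step 7: row=3, L[3]='g', prepend. Next row=LF[3]=6
Reversed output: gcgaea$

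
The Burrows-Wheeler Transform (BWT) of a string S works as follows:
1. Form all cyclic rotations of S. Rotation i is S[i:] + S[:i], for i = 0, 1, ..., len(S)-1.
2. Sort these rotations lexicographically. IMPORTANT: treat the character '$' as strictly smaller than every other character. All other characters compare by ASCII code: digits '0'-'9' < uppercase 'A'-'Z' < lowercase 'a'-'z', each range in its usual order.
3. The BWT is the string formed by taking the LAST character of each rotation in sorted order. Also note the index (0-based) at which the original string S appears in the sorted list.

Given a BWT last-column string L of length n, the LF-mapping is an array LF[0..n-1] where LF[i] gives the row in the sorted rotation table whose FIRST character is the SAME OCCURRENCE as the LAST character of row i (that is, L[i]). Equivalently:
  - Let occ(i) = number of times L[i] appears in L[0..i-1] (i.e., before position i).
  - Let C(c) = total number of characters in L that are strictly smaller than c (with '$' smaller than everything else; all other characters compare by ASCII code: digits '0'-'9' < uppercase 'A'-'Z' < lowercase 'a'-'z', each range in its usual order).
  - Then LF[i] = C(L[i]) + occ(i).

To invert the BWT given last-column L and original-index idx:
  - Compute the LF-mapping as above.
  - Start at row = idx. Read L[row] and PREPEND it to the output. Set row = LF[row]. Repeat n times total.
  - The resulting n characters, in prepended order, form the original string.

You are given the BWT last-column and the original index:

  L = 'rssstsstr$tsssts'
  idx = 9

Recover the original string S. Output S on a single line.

LF mapping: 1 3 4 5 12 6 7 13 2 0 14 8 9 10 15 11
Walk LF starting at row 9, prepending L[row]:
  step 1: row=9, L[9]='$', prepend. Next row=LF[9]=0
  step 2: row=0, L[0]='r', prepend. Next row=LF[0]=1
  step 3: row=1, L[1]='s', prepend. Next row=LF[1]=3
  step 4: row=3, L[3]='s', prepend. Next row=LF[3]=5
  step 5: row=5, L[5]='s', prepend. Next row=LF[5]=6
  step 6: row=6, L[6]='s', prepend. Next row=LF[6]=7
  step 7: row=7, L[7]='t', prepend. Next row=LF[7]=13
  step 8: row=13, L[13]='s', prepend. Next row=LF[13]=10
  step 9: row=10, L[10]='t', prepend. Next row=LF[10]=14
  step 10: row=14, L[14]='t', prepend. Next row=LF[14]=15
  step 11: row=15, L[15]='s', prepend. Next row=LF[15]=11
  step 12: row=11, L[11]='s', prepend. Next row=LF[11]=8
  step 13: row=8, L[8]='r', prepend. Next row=LF[8]=2
  step 14: row=2, L[2]='s', prepend. Next row=LF[2]=4
  step 15: row=4, L[4]='t', prepend. Next row=LF[4]=12
  step 16: row=12, L[12]='s', prepend. Next row=LF[12]=9
Reversed output: stsrssttstssssr$

Answer: stsrssttstssssr$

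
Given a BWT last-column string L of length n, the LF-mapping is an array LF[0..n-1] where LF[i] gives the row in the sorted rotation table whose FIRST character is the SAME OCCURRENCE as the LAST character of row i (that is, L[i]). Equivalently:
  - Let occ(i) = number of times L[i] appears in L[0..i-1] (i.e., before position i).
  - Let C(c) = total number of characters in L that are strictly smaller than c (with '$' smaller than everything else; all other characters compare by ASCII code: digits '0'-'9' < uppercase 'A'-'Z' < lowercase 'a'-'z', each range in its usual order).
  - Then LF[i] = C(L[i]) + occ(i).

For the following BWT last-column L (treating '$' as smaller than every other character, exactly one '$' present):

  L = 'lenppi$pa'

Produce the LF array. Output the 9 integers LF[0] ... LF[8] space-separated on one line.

Char counts: '$':1, 'a':1, 'e':1, 'i':1, 'l':1, 'n':1, 'p':3
C (first-col start): C('$')=0, C('a')=1, C('e')=2, C('i')=3, C('l')=4, C('n')=5, C('p')=6
L[0]='l': occ=0, LF[0]=C('l')+0=4+0=4
L[1]='e': occ=0, LF[1]=C('e')+0=2+0=2
L[2]='n': occ=0, LF[2]=C('n')+0=5+0=5
L[3]='p': occ=0, LF[3]=C('p')+0=6+0=6
L[4]='p': occ=1, LF[4]=C('p')+1=6+1=7
L[5]='i': occ=0, LF[5]=C('i')+0=3+0=3
L[6]='$': occ=0, LF[6]=C('$')+0=0+0=0
L[7]='p': occ=2, LF[7]=C('p')+2=6+2=8
L[8]='a': occ=0, LF[8]=C('a')+0=1+0=1

Answer: 4 2 5 6 7 3 0 8 1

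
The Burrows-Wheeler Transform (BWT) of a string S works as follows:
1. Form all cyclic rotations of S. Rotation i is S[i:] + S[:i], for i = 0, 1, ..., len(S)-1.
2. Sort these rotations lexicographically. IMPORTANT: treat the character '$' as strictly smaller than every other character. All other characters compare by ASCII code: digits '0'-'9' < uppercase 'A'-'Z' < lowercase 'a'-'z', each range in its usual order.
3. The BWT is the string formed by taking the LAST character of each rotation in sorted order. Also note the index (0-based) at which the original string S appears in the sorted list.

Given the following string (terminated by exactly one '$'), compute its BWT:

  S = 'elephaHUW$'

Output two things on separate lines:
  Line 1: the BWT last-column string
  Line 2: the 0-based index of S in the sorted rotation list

All 10 rotations (rotation i = S[i:]+S[:i]):
  rot[0] = elephaHUW$
  rot[1] = lephaHUW$e
  rot[2] = ephaHUW$el
  rot[3] = phaHUW$ele
  rot[4] = haHUW$elep
  rot[5] = aHUW$eleph
  rot[6] = HUW$elepha
  rot[7] = UW$elephaH
  rot[8] = W$elephaHU
  rot[9] = $elephaHUW
Sorted (with $ < everything):
  sorted[0] = $elephaHUW  (last char: 'W')
  sorted[1] = HUW$elepha  (last char: 'a')
  sorted[2] = UW$elephaH  (last char: 'H')
  sorted[3] = W$elephaHU  (last char: 'U')
  sorted[4] = aHUW$eleph  (last char: 'h')
  sorted[5] = elephaHUW$  (last char: '$')
  sorted[6] = ephaHUW$el  (last char: 'l')
  sorted[7] = haHUW$elep  (last char: 'p')
  sorted[8] = lephaHUW$e  (last char: 'e')
  sorted[9] = phaHUW$ele  (last char: 'e')
Last column: WaHUh$lpee
Original string S is at sorted index 5

Answer: WaHUh$lpee
5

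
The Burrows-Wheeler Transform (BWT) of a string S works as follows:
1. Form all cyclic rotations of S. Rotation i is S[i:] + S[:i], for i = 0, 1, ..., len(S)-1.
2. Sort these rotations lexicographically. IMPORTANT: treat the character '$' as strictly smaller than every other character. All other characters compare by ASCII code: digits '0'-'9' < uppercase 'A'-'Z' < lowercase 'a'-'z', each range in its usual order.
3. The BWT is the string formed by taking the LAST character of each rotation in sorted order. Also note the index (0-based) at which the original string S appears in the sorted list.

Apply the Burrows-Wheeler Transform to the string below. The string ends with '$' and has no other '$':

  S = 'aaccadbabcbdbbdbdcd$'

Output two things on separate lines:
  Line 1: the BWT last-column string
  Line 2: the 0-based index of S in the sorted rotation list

Answer: d$bacddacbdcbadcabbb
1

Derivation:
All 20 rotations (rotation i = S[i:]+S[:i]):
  rot[0] = aaccadbabcbdbbdbdcd$
  rot[1] = accadbabcbdbbdbdcd$a
  rot[2] = ccadbabcbdbbdbdcd$aa
  rot[3] = cadbabcbdbbdbdcd$aac
  rot[4] = adbabcbdbbdbdcd$aacc
  rot[5] = dbabcbdbbdbdcd$aacca
  rot[6] = babcbdbbdbdcd$aaccad
  rot[7] = abcbdbbdbdcd$aaccadb
  rot[8] = bcbdbbdbdcd$aaccadba
  rot[9] = cbdbbdbdcd$aaccadbab
  rot[10] = bdbbdbdcd$aaccadbabc
  rot[11] = dbbdbdcd$aaccadbabcb
  rot[12] = bbdbdcd$aaccadbabcbd
  rot[13] = bdbdcd$aaccadbabcbdb
  rot[14] = dbdcd$aaccadbabcbdbb
  rot[15] = bdcd$aaccadbabcbdbbd
  rot[16] = dcd$aaccadbabcbdbbdb
  rot[17] = cd$aaccadbabcbdbbdbd
  rot[18] = d$aaccadbabcbdbbdbdc
  rot[19] = $aaccadbabcbdbbdbdcd
Sorted (with $ < everything):
  sorted[0] = $aaccadbabcbdbbdbdcd  (last char: 'd')
  sorted[1] = aaccadbabcbdbbdbdcd$  (last char: '$')
  sorted[2] = abcbdbbdbdcd$aaccadb  (last char: 'b')
  sorted[3] = accadbabcbdbbdbdcd$a  (last char: 'a')
  sorted[4] = adbabcbdbbdbdcd$aacc  (last char: 'c')
  sorted[5] = babcbdbbdbdcd$aaccad  (last char: 'd')
  sorted[6] = bbdbdcd$aaccadbabcbd  (last char: 'd')
  sorted[7] = bcbdbbdbdcd$aaccadba  (last char: 'a')
  sorted[8] = bdbbdbdcd$aaccadbabc  (last char: 'c')
  sorted[9] = bdbdcd$aaccadbabcbdb  (last char: 'b')
  sorted[10] = bdcd$aaccadbabcbdbbd  (last char: 'd')
  sorted[11] = cadbabcbdbbdbdcd$aac  (last char: 'c')
  sorted[12] = cbdbbdbdcd$aaccadbab  (last char: 'b')
  sorted[13] = ccadbabcbdbbdbdcd$aa  (last char: 'a')
  sorted[14] = cd$aaccadbabcbdbbdbd  (last char: 'd')
  sorted[15] = d$aaccadbabcbdbbdbdc  (last char: 'c')
  sorted[16] = dbabcbdbbdbdcd$aacca  (last char: 'a')
  sorted[17] = dbbdbdcd$aaccadbabcb  (last char: 'b')
  sorted[18] = dbdcd$aaccadbabcbdbb  (last char: 'b')
  sorted[19] = dcd$aaccadbabcbdbbdb  (last char: 'b')
Last column: d$bacddacbdcbadcabbb
Original string S is at sorted index 1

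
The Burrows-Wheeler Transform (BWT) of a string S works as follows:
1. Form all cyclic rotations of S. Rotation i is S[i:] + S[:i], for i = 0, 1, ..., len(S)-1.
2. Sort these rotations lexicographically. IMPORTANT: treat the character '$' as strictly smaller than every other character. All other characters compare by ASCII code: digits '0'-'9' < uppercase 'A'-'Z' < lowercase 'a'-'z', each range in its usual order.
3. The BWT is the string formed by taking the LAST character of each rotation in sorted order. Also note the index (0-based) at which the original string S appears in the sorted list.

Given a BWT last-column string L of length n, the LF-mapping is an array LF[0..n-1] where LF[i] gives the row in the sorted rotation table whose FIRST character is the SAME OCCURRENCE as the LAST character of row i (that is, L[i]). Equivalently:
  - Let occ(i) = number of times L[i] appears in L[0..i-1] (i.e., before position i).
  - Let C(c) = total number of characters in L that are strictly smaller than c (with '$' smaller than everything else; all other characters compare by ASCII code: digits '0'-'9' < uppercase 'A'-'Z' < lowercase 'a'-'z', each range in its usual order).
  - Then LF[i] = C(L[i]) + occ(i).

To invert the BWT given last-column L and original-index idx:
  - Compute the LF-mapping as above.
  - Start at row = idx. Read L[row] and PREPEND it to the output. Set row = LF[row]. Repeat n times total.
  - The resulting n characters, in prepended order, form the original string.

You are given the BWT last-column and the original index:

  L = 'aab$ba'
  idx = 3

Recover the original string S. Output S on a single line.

Answer: abbaa$

Derivation:
LF mapping: 1 2 4 0 5 3
Walk LF starting at row 3, prepending L[row]:
  step 1: row=3, L[3]='$', prepend. Next row=LF[3]=0
  step 2: row=0, L[0]='a', prepend. Next row=LF[0]=1
  step 3: row=1, L[1]='a', prepend. Next row=LF[1]=2
  step 4: row=2, L[2]='b', prepend. Next row=LF[2]=4
  step 5: row=4, L[4]='b', prepend. Next row=LF[4]=5
  step 6: row=5, L[5]='a', prepend. Next row=LF[5]=3
Reversed output: abbaa$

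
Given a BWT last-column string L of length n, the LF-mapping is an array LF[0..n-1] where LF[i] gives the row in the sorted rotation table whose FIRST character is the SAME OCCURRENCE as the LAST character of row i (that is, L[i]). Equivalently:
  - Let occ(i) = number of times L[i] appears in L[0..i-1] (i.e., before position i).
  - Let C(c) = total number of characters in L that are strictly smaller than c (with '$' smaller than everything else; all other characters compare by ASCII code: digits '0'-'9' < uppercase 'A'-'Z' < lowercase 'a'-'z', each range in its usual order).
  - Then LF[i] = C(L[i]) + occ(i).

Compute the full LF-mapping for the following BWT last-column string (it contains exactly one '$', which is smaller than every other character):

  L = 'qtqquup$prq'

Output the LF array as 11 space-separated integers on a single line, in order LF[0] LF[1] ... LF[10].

Answer: 3 8 4 5 9 10 1 0 2 7 6

Derivation:
Char counts: '$':1, 'p':2, 'q':4, 'r':1, 't':1, 'u':2
C (first-col start): C('$')=0, C('p')=1, C('q')=3, C('r')=7, C('t')=8, C('u')=9
L[0]='q': occ=0, LF[0]=C('q')+0=3+0=3
L[1]='t': occ=0, LF[1]=C('t')+0=8+0=8
L[2]='q': occ=1, LF[2]=C('q')+1=3+1=4
L[3]='q': occ=2, LF[3]=C('q')+2=3+2=5
L[4]='u': occ=0, LF[4]=C('u')+0=9+0=9
L[5]='u': occ=1, LF[5]=C('u')+1=9+1=10
L[6]='p': occ=0, LF[6]=C('p')+0=1+0=1
L[7]='$': occ=0, LF[7]=C('$')+0=0+0=0
L[8]='p': occ=1, LF[8]=C('p')+1=1+1=2
L[9]='r': occ=0, LF[9]=C('r')+0=7+0=7
L[10]='q': occ=3, LF[10]=C('q')+3=3+3=6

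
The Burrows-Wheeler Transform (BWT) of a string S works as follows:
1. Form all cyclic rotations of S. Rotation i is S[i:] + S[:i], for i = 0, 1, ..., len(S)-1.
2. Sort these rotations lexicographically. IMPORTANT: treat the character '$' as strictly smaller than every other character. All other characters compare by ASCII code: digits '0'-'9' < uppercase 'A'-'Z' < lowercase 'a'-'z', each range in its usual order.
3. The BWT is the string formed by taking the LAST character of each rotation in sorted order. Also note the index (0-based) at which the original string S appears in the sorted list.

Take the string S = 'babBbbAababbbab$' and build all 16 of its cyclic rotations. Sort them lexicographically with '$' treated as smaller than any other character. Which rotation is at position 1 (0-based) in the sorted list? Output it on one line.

All 16 rotations (rotation i = S[i:]+S[:i]):
  rot[0] = babBbbAababbbab$
  rot[1] = abBbbAababbbab$b
  rot[2] = bBbbAababbbab$ba
  rot[3] = BbbAababbbab$bab
  rot[4] = bbAababbbab$babB
  rot[5] = bAababbbab$babBb
  rot[6] = Aababbbab$babBbb
  rot[7] = ababbbab$babBbbA
  rot[8] = babbbab$babBbbAa
  rot[9] = abbbab$babBbbAab
  rot[10] = bbbab$babBbbAaba
  rot[11] = bbab$babBbbAabab
  rot[12] = bab$babBbbAababb
  rot[13] = ab$babBbbAababbb
  rot[14] = b$babBbbAababbba
  rot[15] = $babBbbAababbbab
Sorted (with $ < everything):
  sorted[0] = $babBbbAababbbab
  sorted[1] = Aababbbab$babBbb
  sorted[2] = BbbAababbbab$bab
  sorted[3] = ab$babBbbAababbb
  sorted[4] = abBbbAababbbab$b
  sorted[5] = ababbbab$babBbbA
  sorted[6] = abbbab$babBbbAab
  sorted[7] = b$babBbbAababbba
  sorted[8] = bAababbbab$babBb
  sorted[9] = bBbbAababbbab$ba
  sorted[10] = bab$babBbbAababb
  sorted[11] = babBbbAababbbab$
  sorted[12] = babbbab$babBbbAa
  sorted[13] = bbAababbbab$babB
  sorted[14] = bbab$babBbbAabab
  sorted[15] = bbbab$babBbbAaba
sorted[1] = Aababbbab$babBbb

Answer: Aababbbab$babBbb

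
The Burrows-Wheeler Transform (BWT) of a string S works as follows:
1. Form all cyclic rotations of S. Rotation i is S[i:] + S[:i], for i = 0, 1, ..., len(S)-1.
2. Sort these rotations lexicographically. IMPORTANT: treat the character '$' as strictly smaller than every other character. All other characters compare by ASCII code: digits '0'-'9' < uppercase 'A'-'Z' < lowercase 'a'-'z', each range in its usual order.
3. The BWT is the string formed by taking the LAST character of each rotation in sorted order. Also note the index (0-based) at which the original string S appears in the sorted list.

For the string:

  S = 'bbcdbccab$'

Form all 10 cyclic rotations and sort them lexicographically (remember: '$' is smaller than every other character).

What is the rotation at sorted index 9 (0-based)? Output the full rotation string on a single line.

Answer: dbccab$bbc

Derivation:
All 10 rotations (rotation i = S[i:]+S[:i]):
  rot[0] = bbcdbccab$
  rot[1] = bcdbccab$b
  rot[2] = cdbccab$bb
  rot[3] = dbccab$bbc
  rot[4] = bccab$bbcd
  rot[5] = ccab$bbcdb
  rot[6] = cab$bbcdbc
  rot[7] = ab$bbcdbcc
  rot[8] = b$bbcdbcca
  rot[9] = $bbcdbccab
Sorted (with $ < everything):
  sorted[0] = $bbcdbccab
  sorted[1] = ab$bbcdbcc
  sorted[2] = b$bbcdbcca
  sorted[3] = bbcdbccab$
  sorted[4] = bccab$bbcd
  sorted[5] = bcdbccab$b
  sorted[6] = cab$bbcdbc
  sorted[7] = ccab$bbcdb
  sorted[8] = cdbccab$bb
  sorted[9] = dbccab$bbc
sorted[9] = dbccab$bbc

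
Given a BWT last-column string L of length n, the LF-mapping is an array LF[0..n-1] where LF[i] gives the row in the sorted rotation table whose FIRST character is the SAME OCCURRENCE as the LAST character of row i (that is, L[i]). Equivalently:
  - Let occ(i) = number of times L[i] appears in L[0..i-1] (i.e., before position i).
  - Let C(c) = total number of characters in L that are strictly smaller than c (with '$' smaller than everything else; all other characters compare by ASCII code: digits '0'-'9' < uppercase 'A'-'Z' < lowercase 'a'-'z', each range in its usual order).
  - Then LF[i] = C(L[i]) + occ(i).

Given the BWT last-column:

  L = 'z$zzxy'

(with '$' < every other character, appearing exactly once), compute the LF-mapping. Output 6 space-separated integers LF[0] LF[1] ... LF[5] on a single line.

Char counts: '$':1, 'x':1, 'y':1, 'z':3
C (first-col start): C('$')=0, C('x')=1, C('y')=2, C('z')=3
L[0]='z': occ=0, LF[0]=C('z')+0=3+0=3
L[1]='$': occ=0, LF[1]=C('$')+0=0+0=0
L[2]='z': occ=1, LF[2]=C('z')+1=3+1=4
L[3]='z': occ=2, LF[3]=C('z')+2=3+2=5
L[4]='x': occ=0, LF[4]=C('x')+0=1+0=1
L[5]='y': occ=0, LF[5]=C('y')+0=2+0=2

Answer: 3 0 4 5 1 2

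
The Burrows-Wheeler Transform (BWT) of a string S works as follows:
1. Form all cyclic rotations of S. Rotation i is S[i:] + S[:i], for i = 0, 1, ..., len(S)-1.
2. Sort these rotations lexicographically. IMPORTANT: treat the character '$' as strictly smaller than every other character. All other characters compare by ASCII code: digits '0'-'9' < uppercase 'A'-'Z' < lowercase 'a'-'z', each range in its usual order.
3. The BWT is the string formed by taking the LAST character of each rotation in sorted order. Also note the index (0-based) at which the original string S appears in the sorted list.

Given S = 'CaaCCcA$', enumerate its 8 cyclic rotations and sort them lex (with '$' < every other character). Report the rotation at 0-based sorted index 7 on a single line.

All 8 rotations (rotation i = S[i:]+S[:i]):
  rot[0] = CaaCCcA$
  rot[1] = aaCCcA$C
  rot[2] = aCCcA$Ca
  rot[3] = CCcA$Caa
  rot[4] = CcA$CaaC
  rot[5] = cA$CaaCC
  rot[6] = A$CaaCCc
  rot[7] = $CaaCCcA
Sorted (with $ < everything):
  sorted[0] = $CaaCCcA
  sorted[1] = A$CaaCCc
  sorted[2] = CCcA$Caa
  sorted[3] = CaaCCcA$
  sorted[4] = CcA$CaaC
  sorted[5] = aCCcA$Ca
  sorted[6] = aaCCcA$C
  sorted[7] = cA$CaaCC
sorted[7] = cA$CaaCC

Answer: cA$CaaCC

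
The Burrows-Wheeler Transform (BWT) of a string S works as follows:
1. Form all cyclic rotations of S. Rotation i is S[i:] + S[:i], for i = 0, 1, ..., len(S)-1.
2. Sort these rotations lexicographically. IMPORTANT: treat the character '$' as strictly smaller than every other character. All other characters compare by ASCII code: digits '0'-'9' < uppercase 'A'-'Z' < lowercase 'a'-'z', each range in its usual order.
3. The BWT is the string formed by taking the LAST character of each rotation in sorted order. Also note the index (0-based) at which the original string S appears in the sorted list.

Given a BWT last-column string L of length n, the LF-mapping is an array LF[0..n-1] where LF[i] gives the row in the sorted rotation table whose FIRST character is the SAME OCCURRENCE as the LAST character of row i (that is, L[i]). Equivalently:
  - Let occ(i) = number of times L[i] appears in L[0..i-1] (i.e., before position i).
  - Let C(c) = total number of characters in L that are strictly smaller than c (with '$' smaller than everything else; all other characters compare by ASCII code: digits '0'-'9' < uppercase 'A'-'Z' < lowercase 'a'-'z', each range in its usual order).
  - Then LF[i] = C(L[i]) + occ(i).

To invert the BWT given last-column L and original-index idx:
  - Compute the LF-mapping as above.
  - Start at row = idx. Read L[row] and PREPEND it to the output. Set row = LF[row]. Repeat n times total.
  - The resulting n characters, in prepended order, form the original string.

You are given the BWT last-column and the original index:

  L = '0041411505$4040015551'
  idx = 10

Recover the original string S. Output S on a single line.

Answer: 15101041555510440400$

Derivation:
LF mapping: 1 2 12 7 13 8 9 16 3 17 0 14 4 15 5 6 10 18 19 20 11
Walk LF starting at row 10, prepending L[row]:
  step 1: row=10, L[10]='$', prepend. Next row=LF[10]=0
  step 2: row=0, L[0]='0', prepend. Next row=LF[0]=1
  step 3: row=1, L[1]='0', prepend. Next row=LF[1]=2
  step 4: row=2, L[2]='4', prepend. Next row=LF[2]=12
  step 5: row=12, L[12]='0', prepend. Next row=LF[12]=4
  step 6: row=4, L[4]='4', prepend. Next row=LF[4]=13
  step 7: row=13, L[13]='4', prepend. Next row=LF[13]=15
  step 8: row=15, L[15]='0', prepend. Next row=LF[15]=6
  step 9: row=6, L[6]='1', prepend. Next row=LF[6]=9
  step 10: row=9, L[9]='5', prepend. Next row=LF[9]=17
  step 11: row=17, L[17]='5', prepend. Next row=LF[17]=18
  step 12: row=18, L[18]='5', prepend. Next row=LF[18]=19
  step 13: row=19, L[19]='5', prepend. Next row=LF[19]=20
  step 14: row=20, L[20]='1', prepend. Next row=LF[20]=11
  step 15: row=11, L[11]='4', prepend. Next row=LF[11]=14
  step 16: row=14, L[14]='0', prepend. Next row=LF[14]=5
  step 17: row=5, L[5]='1', prepend. Next row=LF[5]=8
  step 18: row=8, L[8]='0', prepend. Next row=LF[8]=3
  step 19: row=3, L[3]='1', prepend. Next row=LF[3]=7
  step 20: row=7, L[7]='5', prepend. Next row=LF[7]=16
  step 21: row=16, L[16]='1', prepend. Next row=LF[16]=10
Reversed output: 15101041555510440400$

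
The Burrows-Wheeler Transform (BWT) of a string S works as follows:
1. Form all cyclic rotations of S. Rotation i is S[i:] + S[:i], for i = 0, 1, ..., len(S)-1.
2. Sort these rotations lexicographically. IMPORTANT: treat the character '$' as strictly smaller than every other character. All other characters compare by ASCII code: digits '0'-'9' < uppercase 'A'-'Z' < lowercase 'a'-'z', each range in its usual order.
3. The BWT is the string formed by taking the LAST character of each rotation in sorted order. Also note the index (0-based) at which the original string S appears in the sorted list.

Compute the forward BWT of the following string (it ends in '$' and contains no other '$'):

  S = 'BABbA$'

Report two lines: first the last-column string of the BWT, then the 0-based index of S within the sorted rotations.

Answer: AbB$AB
3

Derivation:
All 6 rotations (rotation i = S[i:]+S[:i]):
  rot[0] = BABbA$
  rot[1] = ABbA$B
  rot[2] = BbA$BA
  rot[3] = bA$BAB
  rot[4] = A$BABb
  rot[5] = $BABbA
Sorted (with $ < everything):
  sorted[0] = $BABbA  (last char: 'A')
  sorted[1] = A$BABb  (last char: 'b')
  sorted[2] = ABbA$B  (last char: 'B')
  sorted[3] = BABbA$  (last char: '$')
  sorted[4] = BbA$BA  (last char: 'A')
  sorted[5] = bA$BAB  (last char: 'B')
Last column: AbB$AB
Original string S is at sorted index 3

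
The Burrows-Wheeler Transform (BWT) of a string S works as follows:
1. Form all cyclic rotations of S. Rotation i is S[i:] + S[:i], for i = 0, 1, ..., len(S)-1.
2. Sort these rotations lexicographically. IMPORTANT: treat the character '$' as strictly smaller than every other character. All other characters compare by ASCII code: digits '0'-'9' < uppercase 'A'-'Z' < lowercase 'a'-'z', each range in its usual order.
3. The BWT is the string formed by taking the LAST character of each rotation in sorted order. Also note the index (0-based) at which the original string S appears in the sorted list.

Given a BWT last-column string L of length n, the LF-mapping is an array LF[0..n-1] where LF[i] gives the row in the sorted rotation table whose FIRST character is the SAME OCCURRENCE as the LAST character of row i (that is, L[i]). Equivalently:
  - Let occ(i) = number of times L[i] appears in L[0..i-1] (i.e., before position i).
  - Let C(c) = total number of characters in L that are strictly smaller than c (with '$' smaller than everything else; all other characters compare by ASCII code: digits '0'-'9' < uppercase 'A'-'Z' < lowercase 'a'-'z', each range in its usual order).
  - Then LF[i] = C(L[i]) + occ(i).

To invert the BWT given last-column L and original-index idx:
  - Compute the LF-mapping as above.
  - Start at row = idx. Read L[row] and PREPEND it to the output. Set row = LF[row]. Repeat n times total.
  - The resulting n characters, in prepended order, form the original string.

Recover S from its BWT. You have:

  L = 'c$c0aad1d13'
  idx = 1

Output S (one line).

LF mapping: 7 0 8 1 5 6 9 2 10 3 4
Walk LF starting at row 1, prepending L[row]:
  step 1: row=1, L[1]='$', prepend. Next row=LF[1]=0
  step 2: row=0, L[0]='c', prepend. Next row=LF[0]=7
  step 3: row=7, L[7]='1', prepend. Next row=LF[7]=2
  step 4: row=2, L[2]='c', prepend. Next row=LF[2]=8
  step 5: row=8, L[8]='d', prepend. Next row=LF[8]=10
  step 6: row=10, L[10]='3', prepend. Next row=LF[10]=4
  step 7: row=4, L[4]='a', prepend. Next row=LF[4]=5
  step 8: row=5, L[5]='a', prepend. Next row=LF[5]=6
  step 9: row=6, L[6]='d', prepend. Next row=LF[6]=9
  step 10: row=9, L[9]='1', prepend. Next row=LF[9]=3
  step 11: row=3, L[3]='0', prepend. Next row=LF[3]=1
Reversed output: 01daa3dc1c$

Answer: 01daa3dc1c$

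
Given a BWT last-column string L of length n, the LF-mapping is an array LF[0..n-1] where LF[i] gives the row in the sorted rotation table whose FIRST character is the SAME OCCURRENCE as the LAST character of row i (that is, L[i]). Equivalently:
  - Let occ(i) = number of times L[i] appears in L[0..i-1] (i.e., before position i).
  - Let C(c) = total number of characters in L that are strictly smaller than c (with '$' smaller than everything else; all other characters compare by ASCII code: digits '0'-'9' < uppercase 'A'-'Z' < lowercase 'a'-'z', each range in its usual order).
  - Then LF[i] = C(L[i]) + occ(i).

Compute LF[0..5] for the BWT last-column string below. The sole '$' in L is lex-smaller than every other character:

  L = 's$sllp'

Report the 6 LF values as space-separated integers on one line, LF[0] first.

Answer: 4 0 5 1 2 3

Derivation:
Char counts: '$':1, 'l':2, 'p':1, 's':2
C (first-col start): C('$')=0, C('l')=1, C('p')=3, C('s')=4
L[0]='s': occ=0, LF[0]=C('s')+0=4+0=4
L[1]='$': occ=0, LF[1]=C('$')+0=0+0=0
L[2]='s': occ=1, LF[2]=C('s')+1=4+1=5
L[3]='l': occ=0, LF[3]=C('l')+0=1+0=1
L[4]='l': occ=1, LF[4]=C('l')+1=1+1=2
L[5]='p': occ=0, LF[5]=C('p')+0=3+0=3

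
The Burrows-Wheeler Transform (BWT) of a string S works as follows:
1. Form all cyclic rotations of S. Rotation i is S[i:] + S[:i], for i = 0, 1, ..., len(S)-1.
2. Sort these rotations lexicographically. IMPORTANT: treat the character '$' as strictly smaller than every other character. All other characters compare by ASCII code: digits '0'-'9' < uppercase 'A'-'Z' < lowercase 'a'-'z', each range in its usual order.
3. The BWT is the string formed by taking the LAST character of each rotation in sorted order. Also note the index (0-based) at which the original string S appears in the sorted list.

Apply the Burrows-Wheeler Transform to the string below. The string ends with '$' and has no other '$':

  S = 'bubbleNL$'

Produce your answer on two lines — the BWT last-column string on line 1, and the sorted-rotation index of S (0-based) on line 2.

All 9 rotations (rotation i = S[i:]+S[:i]):
  rot[0] = bubbleNL$
  rot[1] = ubbleNL$b
  rot[2] = bbleNL$bu
  rot[3] = bleNL$bub
  rot[4] = leNL$bubb
  rot[5] = eNL$bubbl
  rot[6] = NL$bubble
  rot[7] = L$bubbleN
  rot[8] = $bubbleNL
Sorted (with $ < everything):
  sorted[0] = $bubbleNL  (last char: 'L')
  sorted[1] = L$bubbleN  (last char: 'N')
  sorted[2] = NL$bubble  (last char: 'e')
  sorted[3] = bbleNL$bu  (last char: 'u')
  sorted[4] = bleNL$bub  (last char: 'b')
  sorted[5] = bubbleNL$  (last char: '$')
  sorted[6] = eNL$bubbl  (last char: 'l')
  sorted[7] = leNL$bubb  (last char: 'b')
  sorted[8] = ubbleNL$b  (last char: 'b')
Last column: LNeub$lbb
Original string S is at sorted index 5

Answer: LNeub$lbb
5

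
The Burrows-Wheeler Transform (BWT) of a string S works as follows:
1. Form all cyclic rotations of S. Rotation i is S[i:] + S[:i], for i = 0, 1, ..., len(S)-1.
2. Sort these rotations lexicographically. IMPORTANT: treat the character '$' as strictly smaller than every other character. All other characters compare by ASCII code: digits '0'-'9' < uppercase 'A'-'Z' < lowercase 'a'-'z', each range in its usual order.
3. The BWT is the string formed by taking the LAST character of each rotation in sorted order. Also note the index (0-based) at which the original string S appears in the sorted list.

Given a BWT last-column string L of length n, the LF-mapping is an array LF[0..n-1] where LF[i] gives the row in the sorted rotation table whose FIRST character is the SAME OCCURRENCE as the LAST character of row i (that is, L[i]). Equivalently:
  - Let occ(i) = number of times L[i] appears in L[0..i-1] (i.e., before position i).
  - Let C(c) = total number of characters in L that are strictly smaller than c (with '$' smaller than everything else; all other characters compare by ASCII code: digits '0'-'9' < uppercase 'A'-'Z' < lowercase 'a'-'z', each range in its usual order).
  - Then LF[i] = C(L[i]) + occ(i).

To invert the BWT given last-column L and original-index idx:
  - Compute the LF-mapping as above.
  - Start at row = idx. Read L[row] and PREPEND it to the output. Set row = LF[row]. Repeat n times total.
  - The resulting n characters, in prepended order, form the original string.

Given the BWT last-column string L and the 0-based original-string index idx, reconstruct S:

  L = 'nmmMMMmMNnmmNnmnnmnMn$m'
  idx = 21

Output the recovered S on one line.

Answer: nnmmnmMMNmmmNmMMMnmnnn$

Derivation:
LF mapping: 16 8 9 1 2 3 10 4 6 17 11 12 7 18 13 19 20 14 21 5 22 0 15
Walk LF starting at row 21, prepending L[row]:
  step 1: row=21, L[21]='$', prepend. Next row=LF[21]=0
  step 2: row=0, L[0]='n', prepend. Next row=LF[0]=16
  step 3: row=16, L[16]='n', prepend. Next row=LF[16]=20
  step 4: row=20, L[20]='n', prepend. Next row=LF[20]=22
  step 5: row=22, L[22]='m', prepend. Next row=LF[22]=15
  step 6: row=15, L[15]='n', prepend. Next row=LF[15]=19
  step 7: row=19, L[19]='M', prepend. Next row=LF[19]=5
  step 8: row=5, L[5]='M', prepend. Next row=LF[5]=3
  step 9: row=3, L[3]='M', prepend. Next row=LF[3]=1
  step 10: row=1, L[1]='m', prepend. Next row=LF[1]=8
  step 11: row=8, L[8]='N', prepend. Next row=LF[8]=6
  step 12: row=6, L[6]='m', prepend. Next row=LF[6]=10
  step 13: row=10, L[10]='m', prepend. Next row=LF[10]=11
  step 14: row=11, L[11]='m', prepend. Next row=LF[11]=12
  step 15: row=12, L[12]='N', prepend. Next row=LF[12]=7
  step 16: row=7, L[7]='M', prepend. Next row=LF[7]=4
  step 17: row=4, L[4]='M', prepend. Next row=LF[4]=2
  step 18: row=2, L[2]='m', prepend. Next row=LF[2]=9
  step 19: row=9, L[9]='n', prepend. Next row=LF[9]=17
  step 20: row=17, L[17]='m', prepend. Next row=LF[17]=14
  step 21: row=14, L[14]='m', prepend. Next row=LF[14]=13
  step 22: row=13, L[13]='n', prepend. Next row=LF[13]=18
  step 23: row=18, L[18]='n', prepend. Next row=LF[18]=21
Reversed output: nnmmnmMMNmmmNmMMMnmnnn$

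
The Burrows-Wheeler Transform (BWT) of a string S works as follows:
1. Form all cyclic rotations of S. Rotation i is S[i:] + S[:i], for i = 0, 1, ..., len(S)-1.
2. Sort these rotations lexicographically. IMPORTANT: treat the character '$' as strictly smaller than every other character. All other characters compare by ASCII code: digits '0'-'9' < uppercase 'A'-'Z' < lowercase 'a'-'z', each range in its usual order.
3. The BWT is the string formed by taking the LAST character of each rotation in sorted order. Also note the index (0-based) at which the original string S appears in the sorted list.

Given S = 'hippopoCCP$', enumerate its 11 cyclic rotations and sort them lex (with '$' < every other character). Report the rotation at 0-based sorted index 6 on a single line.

Answer: oCCP$hippop

Derivation:
All 11 rotations (rotation i = S[i:]+S[:i]):
  rot[0] = hippopoCCP$
  rot[1] = ippopoCCP$h
  rot[2] = ppopoCCP$hi
  rot[3] = popoCCP$hip
  rot[4] = opoCCP$hipp
  rot[5] = poCCP$hippo
  rot[6] = oCCP$hippop
  rot[7] = CCP$hippopo
  rot[8] = CP$hippopoC
  rot[9] = P$hippopoCC
  rot[10] = $hippopoCCP
Sorted (with $ < everything):
  sorted[0] = $hippopoCCP
  sorted[1] = CCP$hippopo
  sorted[2] = CP$hippopoC
  sorted[3] = P$hippopoCC
  sorted[4] = hippopoCCP$
  sorted[5] = ippopoCCP$h
  sorted[6] = oCCP$hippop
  sorted[7] = opoCCP$hipp
  sorted[8] = poCCP$hippo
  sorted[9] = popoCCP$hip
  sorted[10] = ppopoCCP$hi
sorted[6] = oCCP$hippop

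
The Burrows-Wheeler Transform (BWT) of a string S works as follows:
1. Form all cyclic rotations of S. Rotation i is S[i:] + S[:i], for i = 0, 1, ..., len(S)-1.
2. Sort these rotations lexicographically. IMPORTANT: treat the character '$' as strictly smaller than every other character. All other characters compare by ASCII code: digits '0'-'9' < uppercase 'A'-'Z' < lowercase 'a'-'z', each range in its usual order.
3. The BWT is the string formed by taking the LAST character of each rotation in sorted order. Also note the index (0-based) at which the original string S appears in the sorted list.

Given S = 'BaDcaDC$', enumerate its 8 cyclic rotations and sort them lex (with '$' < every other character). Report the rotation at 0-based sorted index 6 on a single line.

Answer: aDcaDC$B

Derivation:
All 8 rotations (rotation i = S[i:]+S[:i]):
  rot[0] = BaDcaDC$
  rot[1] = aDcaDC$B
  rot[2] = DcaDC$Ba
  rot[3] = caDC$BaD
  rot[4] = aDC$BaDc
  rot[5] = DC$BaDca
  rot[6] = C$BaDcaD
  rot[7] = $BaDcaDC
Sorted (with $ < everything):
  sorted[0] = $BaDcaDC
  sorted[1] = BaDcaDC$
  sorted[2] = C$BaDcaD
  sorted[3] = DC$BaDca
  sorted[4] = DcaDC$Ba
  sorted[5] = aDC$BaDc
  sorted[6] = aDcaDC$B
  sorted[7] = caDC$BaD
sorted[6] = aDcaDC$B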